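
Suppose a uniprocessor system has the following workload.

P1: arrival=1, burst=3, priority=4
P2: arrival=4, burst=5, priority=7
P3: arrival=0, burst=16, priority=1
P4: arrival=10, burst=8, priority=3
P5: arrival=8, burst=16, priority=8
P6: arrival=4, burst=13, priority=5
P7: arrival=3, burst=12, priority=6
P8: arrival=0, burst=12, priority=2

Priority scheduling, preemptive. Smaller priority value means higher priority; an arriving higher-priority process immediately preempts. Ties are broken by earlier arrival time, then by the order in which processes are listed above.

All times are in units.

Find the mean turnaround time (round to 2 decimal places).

Schedule: | P3 0-16 | P8 16-28 | P4 28-36 | P1 36-39 | P6 39-52 | P7 52-64 | P2 64-69 | P5 69-85 |
Completion: P1=39  P2=69  P3=16  P4=36  P5=85  P6=52  P7=64  P8=28
Turnaround (C−A): P1=38  P2=65  P3=16  P4=26  P5=77  P6=48  P7=61  P8=28
Turnaround times: P1=38, P2=65, P3=16, P4=26, P5=77, P6=48, P7=61, P8=28
Average turnaround = (38+65+16+26+77+48+61+28) / 8 = 359/8 = 44.88

44.88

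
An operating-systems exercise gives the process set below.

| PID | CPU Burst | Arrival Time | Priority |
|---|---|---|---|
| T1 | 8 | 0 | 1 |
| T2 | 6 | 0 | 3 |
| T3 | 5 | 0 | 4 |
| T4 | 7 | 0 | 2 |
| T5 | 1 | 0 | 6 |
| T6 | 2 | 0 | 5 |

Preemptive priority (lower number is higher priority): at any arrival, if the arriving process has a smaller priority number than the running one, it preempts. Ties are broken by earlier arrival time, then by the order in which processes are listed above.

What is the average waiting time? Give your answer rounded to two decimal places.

16.33

Schedule: | T1 0-8 | T4 8-15 | T2 15-21 | T3 21-26 | T6 26-28 | T5 28-29 |
Completion: T1=8  T2=21  T3=26  T4=15  T5=29  T6=28
Turnaround (C−A): T1=8  T2=21  T3=26  T4=15  T5=29  T6=28
Waiting times: T1=0, T2=15, T3=21, T4=8, T5=28, T6=26
Average waiting = (0+15+21+8+28+26) / 6 = 98/6 = 16.33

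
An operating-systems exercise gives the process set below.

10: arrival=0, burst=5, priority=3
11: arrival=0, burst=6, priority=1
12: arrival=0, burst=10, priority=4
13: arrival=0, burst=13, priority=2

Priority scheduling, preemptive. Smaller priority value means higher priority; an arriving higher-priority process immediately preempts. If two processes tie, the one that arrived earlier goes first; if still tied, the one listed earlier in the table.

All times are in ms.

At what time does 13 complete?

Schedule: | 11 0-6 | 13 6-19 | 10 19-24 | 12 24-34 |
Completion: 10=24  11=6  12=34  13=19

19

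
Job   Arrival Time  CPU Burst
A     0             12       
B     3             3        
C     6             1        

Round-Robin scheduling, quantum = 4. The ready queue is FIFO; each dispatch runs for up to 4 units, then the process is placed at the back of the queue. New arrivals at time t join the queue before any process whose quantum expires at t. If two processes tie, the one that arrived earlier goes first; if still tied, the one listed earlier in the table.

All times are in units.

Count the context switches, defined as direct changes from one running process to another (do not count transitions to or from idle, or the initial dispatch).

4

Schedule: | A 0-4 | B 4-7 | A 7-11 | C 11-12 | A 12-16 |
Completion: A=16  B=7  C=12
Turnaround (C−A): A=16  B=4  C=6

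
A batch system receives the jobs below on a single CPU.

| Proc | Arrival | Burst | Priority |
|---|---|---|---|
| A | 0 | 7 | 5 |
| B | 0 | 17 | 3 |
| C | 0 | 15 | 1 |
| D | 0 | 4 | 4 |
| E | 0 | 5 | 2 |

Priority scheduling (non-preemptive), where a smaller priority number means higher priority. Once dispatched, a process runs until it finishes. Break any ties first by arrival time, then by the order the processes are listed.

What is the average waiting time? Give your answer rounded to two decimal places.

22.60

Timeline: | C 0-15 | E 15-20 | B 20-37 | D 37-41 | A 41-48 |
Completion: A=48  B=37  C=15  D=41  E=20
Turnaround (C−A): A=48  B=37  C=15  D=41  E=20
Waiting times: A=41, B=20, C=0, D=37, E=15
Average waiting = (41+20+0+37+15) / 5 = 113/5 = 22.60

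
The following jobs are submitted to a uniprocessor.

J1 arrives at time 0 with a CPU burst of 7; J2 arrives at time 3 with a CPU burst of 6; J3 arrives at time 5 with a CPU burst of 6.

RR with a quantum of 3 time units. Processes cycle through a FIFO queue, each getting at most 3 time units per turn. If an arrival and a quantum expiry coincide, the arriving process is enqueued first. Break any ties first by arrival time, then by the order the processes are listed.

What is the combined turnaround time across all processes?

42

Timeline: | J1 0-3 | J2 3-6 | J1 6-9 | J3 9-12 | J2 12-15 | J1 15-16 | J3 16-19 |
Completion: J1=16  J2=15  J3=19
Turnaround (C−A): J1=16  J2=12  J3=14
Turnaround = completion − arrival: J1=16, J2=12, J3=14
Total turnaround = 16 + 12 + 14 = 42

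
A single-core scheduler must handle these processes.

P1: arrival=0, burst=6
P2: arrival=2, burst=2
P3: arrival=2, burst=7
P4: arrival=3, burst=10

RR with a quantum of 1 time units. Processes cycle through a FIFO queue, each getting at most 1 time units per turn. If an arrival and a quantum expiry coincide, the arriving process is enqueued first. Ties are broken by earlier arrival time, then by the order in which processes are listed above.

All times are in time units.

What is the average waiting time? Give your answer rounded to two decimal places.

9.00

Gantt: | P1 0-2 | P2 2-3 | P3 3-4 | P1 4-5 | P4 5-6 | P2 6-7 | P3 7-8 | P1 8-9 | P4 9-10 | P3 10-11 | P1 11-12 | P4 12-13 | P3 13-14 | P1 14-15 | P4 15-16 | P3 16-17 | P4 17-18 | P3 18-19 | P4 19-20 | P3 20-21 | P4 21-25 |
Completion: P1=15  P2=7  P3=21  P4=25
Turnaround (C−A): P1=15  P2=5  P3=19  P4=22
Waiting times: P1=9, P2=3, P3=12, P4=12
Average waiting = (9+3+12+12) / 4 = 36/4 = 9.00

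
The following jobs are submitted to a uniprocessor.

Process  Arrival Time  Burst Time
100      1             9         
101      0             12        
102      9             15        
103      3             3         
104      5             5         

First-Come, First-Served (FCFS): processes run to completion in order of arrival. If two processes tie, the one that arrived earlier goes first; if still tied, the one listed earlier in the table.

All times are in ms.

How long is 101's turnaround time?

Timeline: | 101 0-12 | 100 12-21 | 103 21-24 | 104 24-29 | 102 29-44 |
Completion: 100=21  101=12  102=44  103=24  104=29
Turnaround (C−A): 100=20  101=12  102=35  103=21  104=24
Turnaround(101) = completion − arrival = 12 − 0 = 12

12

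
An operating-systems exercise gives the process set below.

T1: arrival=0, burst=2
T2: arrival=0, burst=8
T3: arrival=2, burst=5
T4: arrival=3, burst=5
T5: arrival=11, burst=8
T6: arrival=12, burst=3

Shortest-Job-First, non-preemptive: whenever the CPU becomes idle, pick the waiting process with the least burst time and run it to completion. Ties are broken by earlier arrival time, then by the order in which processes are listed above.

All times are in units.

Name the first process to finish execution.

T1

Gantt: | T1 0-2 | T3 2-7 | T4 7-12 | T6 12-15 | T2 15-23 | T5 23-31 |
Completion: T1=2  T2=23  T3=7  T4=12  T5=31  T6=15
Turnaround (C−A): T1=2  T2=23  T3=5  T4=9  T5=20  T6=3
Finish order: T1 → T3 → T4 → T6 → T2 → T5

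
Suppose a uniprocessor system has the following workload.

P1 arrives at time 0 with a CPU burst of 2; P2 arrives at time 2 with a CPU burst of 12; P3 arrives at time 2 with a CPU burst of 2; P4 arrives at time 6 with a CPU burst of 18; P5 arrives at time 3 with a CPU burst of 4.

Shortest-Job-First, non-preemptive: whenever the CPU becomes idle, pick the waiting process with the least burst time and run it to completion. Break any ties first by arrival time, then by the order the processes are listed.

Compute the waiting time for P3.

0

Schedule: | P1 0-2 | P3 2-4 | P5 4-8 | P2 8-20 | P4 20-38 |
Completion: P1=2  P2=20  P3=4  P4=38  P5=8
Turnaround (C−A): P1=2  P2=18  P3=2  P4=32  P5=5
Waiting(P3) = turnaround − burst = 2 − 2 = 0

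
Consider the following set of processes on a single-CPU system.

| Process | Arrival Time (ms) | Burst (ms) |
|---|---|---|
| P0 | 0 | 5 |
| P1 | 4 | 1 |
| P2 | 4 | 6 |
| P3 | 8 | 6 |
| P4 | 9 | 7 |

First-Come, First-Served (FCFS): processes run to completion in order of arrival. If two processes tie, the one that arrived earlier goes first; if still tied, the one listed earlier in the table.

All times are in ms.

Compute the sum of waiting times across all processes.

16

Timeline: | P0 0-5 | P1 5-6 | P2 6-12 | P3 12-18 | P4 18-25 |
Completion: P0=5  P1=6  P2=12  P3=18  P4=25
Waiting = turnaround − burst: P0=0, P1=1, P2=2, P3=4, P4=9
Total waiting = 0 + 1 + 2 + 4 + 9 = 16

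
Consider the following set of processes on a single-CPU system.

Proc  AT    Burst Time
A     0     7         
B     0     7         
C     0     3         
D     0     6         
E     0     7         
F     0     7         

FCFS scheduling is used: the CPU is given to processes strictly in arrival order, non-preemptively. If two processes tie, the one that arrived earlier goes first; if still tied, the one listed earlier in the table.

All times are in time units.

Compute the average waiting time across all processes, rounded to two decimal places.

15.17

Schedule: | A 0-7 | B 7-14 | C 14-17 | D 17-23 | E 23-30 | F 30-37 |
Completion: A=7  B=14  C=17  D=23  E=30  F=37
Turnaround (C−A): A=7  B=14  C=17  D=23  E=30  F=37
Waiting times: A=0, B=7, C=14, D=17, E=23, F=30
Average waiting = (0+7+14+17+23+30) / 6 = 91/6 = 15.17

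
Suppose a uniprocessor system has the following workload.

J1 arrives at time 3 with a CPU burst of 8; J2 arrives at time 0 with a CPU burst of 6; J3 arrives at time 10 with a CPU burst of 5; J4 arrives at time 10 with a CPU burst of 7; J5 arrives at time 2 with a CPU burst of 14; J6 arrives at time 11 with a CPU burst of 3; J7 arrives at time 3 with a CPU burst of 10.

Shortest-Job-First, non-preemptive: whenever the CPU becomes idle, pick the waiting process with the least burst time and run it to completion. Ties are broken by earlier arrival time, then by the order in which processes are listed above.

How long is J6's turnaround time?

Gantt: | J2 0-6 | J1 6-14 | J6 14-17 | J3 17-22 | J4 22-29 | J7 29-39 | J5 39-53 |
Completion: J1=14  J2=6  J3=22  J4=29  J5=53  J6=17  J7=39
Turnaround(J6) = completion − arrival = 17 − 11 = 6

6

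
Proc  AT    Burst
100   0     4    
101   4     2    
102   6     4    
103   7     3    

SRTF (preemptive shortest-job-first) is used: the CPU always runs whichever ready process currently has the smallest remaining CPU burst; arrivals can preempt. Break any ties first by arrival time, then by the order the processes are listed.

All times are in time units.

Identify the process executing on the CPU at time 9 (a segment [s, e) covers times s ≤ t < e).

Gantt: | 100 0-4 | 101 4-6 | 102 6-10 | 103 10-13 |
Completion: 100=4  101=6  102=10  103=13
Turnaround (C−A): 100=4  101=2  102=4  103=6

102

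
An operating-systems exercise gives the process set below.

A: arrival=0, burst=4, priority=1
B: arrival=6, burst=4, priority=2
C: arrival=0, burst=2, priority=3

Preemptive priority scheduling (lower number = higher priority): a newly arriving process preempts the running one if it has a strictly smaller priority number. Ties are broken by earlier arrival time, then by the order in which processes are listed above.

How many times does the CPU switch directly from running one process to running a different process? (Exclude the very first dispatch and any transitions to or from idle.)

2

Gantt: | A 0-4 | C 4-6 | B 6-10 |
Completion: A=4  B=10  C=6
Turnaround (C−A): A=4  B=4  C=6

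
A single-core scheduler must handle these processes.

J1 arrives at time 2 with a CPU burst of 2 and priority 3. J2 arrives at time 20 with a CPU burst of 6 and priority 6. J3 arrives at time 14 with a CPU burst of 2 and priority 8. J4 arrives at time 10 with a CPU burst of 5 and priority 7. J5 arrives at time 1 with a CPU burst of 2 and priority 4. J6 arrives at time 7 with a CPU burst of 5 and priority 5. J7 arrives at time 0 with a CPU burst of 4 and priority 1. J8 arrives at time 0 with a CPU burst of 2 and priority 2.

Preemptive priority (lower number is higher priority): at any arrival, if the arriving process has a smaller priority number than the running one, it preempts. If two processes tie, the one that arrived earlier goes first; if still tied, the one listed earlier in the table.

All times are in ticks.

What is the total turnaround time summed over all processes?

63

Schedule: | J7 0-4 | J8 4-6 | J1 6-8 | J5 8-10 | J6 10-15 | J4 15-20 | J2 20-26 | J3 26-28 |
Completion: J1=8  J2=26  J3=28  J4=20  J5=10  J6=15  J7=4  J8=6
Turnaround (C−A): J1=6  J2=6  J3=14  J4=10  J5=9  J6=8  J7=4  J8=6
Turnaround = completion − arrival: J1=6, J2=6, J3=14, J4=10, J5=9, J6=8, J7=4, J8=6
Total turnaround = 6 + 6 + 14 + 10 + 9 + 8 + 4 + 6 = 63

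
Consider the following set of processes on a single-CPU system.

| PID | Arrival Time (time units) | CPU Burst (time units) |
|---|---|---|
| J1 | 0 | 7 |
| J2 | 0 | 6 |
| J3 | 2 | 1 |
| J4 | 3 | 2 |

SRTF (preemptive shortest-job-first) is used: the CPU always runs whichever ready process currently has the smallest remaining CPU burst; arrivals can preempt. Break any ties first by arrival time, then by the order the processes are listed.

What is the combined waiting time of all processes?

Schedule: | J2 0-2 | J3 2-3 | J4 3-5 | J2 5-9 | J1 9-16 |
Completion: J1=16  J2=9  J3=3  J4=5
Turnaround (C−A): J1=16  J2=9  J3=1  J4=2
Waiting = turnaround − burst: J1=9, J2=3, J3=0, J4=0
Total waiting = 9 + 3 + 0 + 0 = 12

12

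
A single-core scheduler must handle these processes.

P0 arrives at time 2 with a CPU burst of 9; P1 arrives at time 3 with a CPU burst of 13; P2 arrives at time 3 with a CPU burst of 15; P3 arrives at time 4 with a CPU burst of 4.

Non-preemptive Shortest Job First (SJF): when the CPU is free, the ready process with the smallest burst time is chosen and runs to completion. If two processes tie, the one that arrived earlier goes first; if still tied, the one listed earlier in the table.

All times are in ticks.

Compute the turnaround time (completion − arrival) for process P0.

Schedule: | idle 0-2 | P0 2-11 | P3 11-15 | P1 15-28 | P2 28-43 |
Completion: P0=11  P1=28  P2=43  P3=15
Turnaround (C−A): P0=9  P1=25  P2=40  P3=11
Turnaround(P0) = completion − arrival = 11 − 2 = 9

9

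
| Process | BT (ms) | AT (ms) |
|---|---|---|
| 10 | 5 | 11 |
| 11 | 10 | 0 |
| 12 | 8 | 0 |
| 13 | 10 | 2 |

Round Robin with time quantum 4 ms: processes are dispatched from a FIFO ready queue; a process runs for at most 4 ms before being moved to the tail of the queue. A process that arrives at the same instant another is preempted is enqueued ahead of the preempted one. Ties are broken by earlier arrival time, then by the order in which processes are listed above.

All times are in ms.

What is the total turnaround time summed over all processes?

101

Timeline: | 11 0-4 | 12 4-8 | 13 8-12 | 11 12-16 | 12 16-20 | 10 20-24 | 13 24-28 | 11 28-30 | 10 30-31 | 13 31-33 |
Completion: 10=31  11=30  12=20  13=33
Turnaround = completion − arrival: 10=20, 11=30, 12=20, 13=31
Total turnaround = 20 + 30 + 20 + 31 = 101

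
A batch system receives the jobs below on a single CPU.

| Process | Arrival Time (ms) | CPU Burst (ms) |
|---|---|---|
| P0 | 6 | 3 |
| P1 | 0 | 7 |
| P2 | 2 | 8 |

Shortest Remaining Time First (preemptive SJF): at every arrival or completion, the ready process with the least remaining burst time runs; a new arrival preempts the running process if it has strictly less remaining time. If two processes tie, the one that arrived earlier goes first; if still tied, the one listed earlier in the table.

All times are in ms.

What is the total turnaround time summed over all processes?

27

Timeline: | P1 0-7 | P0 7-10 | P2 10-18 |
Completion: P0=10  P1=7  P2=18
Turnaround (C−A): P0=4  P1=7  P2=16
Turnaround = completion − arrival: P0=4, P1=7, P2=16
Total turnaround = 4 + 7 + 16 = 27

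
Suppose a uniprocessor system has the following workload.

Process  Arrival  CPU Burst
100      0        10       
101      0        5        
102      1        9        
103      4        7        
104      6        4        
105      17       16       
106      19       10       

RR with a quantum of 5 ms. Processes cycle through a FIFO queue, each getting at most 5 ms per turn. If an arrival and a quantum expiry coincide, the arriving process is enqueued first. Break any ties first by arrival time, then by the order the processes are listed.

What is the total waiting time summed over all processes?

Gantt: | 100 0-5 | 101 5-10 | 102 10-15 | 103 15-20 | 100 20-25 | 104 25-29 | 102 29-33 | 105 33-38 | 106 38-43 | 103 43-45 | 105 45-50 | 106 50-55 | 105 55-61 |
Completion: 100=25  101=10  102=33  103=45  104=29  105=61  106=55
Turnaround (C−A): 100=25  101=10  102=32  103=41  104=23  105=44  106=36
Waiting = turnaround − burst: 100=15, 101=5, 102=23, 103=34, 104=19, 105=28, 106=26
Total waiting = 15 + 5 + 23 + 34 + 19 + 28 + 26 = 150

150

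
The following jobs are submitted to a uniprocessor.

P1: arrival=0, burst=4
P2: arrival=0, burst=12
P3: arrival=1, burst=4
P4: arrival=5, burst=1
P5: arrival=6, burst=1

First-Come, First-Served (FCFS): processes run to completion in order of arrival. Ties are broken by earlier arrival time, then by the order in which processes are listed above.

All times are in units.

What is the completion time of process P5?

Schedule: | P1 0-4 | P2 4-16 | P3 16-20 | P4 20-21 | P5 21-22 |
Completion: P1=4  P2=16  P3=20  P4=21  P5=22

22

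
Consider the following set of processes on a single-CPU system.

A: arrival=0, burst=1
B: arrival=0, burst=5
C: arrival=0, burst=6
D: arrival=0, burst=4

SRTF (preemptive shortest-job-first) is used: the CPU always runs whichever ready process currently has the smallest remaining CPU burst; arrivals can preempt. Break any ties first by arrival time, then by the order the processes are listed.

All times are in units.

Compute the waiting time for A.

0

Timeline: | A 0-1 | D 1-5 | B 5-10 | C 10-16 |
Completion: A=1  B=10  C=16  D=5
Turnaround (C−A): A=1  B=10  C=16  D=5
Waiting(A) = turnaround − burst = 1 − 1 = 0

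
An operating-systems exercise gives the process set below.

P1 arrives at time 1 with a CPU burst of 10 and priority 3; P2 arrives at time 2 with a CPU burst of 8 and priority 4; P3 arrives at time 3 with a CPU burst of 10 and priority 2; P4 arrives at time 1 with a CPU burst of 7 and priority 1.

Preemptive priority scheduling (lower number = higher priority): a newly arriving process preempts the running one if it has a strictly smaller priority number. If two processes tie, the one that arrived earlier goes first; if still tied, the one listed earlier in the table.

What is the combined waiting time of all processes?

Gantt: | idle 0-1 | P4 1-8 | P3 8-18 | P1 18-28 | P2 28-36 |
Completion: P1=28  P2=36  P3=18  P4=8
Turnaround (C−A): P1=27  P2=34  P3=15  P4=7
Waiting = turnaround − burst: P1=17, P2=26, P3=5, P4=0
Total waiting = 17 + 26 + 5 + 0 = 48

48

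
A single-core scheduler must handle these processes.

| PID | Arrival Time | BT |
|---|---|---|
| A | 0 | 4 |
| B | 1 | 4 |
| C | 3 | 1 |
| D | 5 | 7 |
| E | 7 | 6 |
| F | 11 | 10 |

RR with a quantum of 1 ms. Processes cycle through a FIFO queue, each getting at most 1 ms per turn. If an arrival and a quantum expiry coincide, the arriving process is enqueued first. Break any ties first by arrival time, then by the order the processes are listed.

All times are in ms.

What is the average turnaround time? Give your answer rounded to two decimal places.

Gantt: | A 0-1 | B 1-2 | A 2-3 | B 3-4 | C 4-5 | A 5-6 | B 6-7 | D 7-8 | A 8-9 | E 9-10 | B 10-11 | D 11-12 | E 12-13 | F 13-14 | D 14-15 | E 15-16 | F 16-17 | D 17-18 | E 18-19 | F 19-20 | D 20-21 | E 21-22 | F 22-23 | D 23-24 | E 24-25 | F 25-26 | D 26-27 | F 27-32 |
Completion: A=9  B=11  C=5  D=27  E=25  F=32
Turnaround (C−A): A=9  B=10  C=2  D=22  E=18  F=21
Turnaround times: A=9, B=10, C=2, D=22, E=18, F=21
Average turnaround = (9+10+2+22+18+21) / 6 = 82/6 = 13.67

13.67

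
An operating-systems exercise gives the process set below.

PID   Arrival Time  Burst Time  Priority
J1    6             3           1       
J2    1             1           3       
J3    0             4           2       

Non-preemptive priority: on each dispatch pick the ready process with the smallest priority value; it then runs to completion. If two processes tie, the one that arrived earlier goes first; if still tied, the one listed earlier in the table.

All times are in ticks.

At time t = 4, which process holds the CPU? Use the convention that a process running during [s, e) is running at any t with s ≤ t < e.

J2

Schedule: | J3 0-4 | J2 4-5 | idle 5-6 | J1 6-9 |
Completion: J1=9  J2=5  J3=4
Turnaround (C−A): J1=3  J2=4  J3=4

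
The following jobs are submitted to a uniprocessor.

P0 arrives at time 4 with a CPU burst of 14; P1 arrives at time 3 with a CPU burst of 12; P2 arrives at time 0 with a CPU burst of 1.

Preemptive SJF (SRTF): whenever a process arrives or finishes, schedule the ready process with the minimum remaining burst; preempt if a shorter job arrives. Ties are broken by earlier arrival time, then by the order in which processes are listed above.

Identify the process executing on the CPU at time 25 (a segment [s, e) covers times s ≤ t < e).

P0

Timeline: | P2 0-1 | idle 1-3 | P1 3-15 | P0 15-29 |
Completion: P0=29  P1=15  P2=1
Turnaround (C−A): P0=25  P1=12  P2=1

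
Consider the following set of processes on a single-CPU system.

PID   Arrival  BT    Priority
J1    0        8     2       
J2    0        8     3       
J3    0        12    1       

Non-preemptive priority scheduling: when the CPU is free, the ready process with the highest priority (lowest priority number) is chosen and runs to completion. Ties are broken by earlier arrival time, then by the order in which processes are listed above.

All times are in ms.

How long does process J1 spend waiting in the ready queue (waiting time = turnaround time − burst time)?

12

Gantt: | J3 0-12 | J1 12-20 | J2 20-28 |
Completion: J1=20  J2=28  J3=12
Turnaround (C−A): J1=20  J2=28  J3=12
Waiting(J1) = turnaround − burst = 20 − 8 = 12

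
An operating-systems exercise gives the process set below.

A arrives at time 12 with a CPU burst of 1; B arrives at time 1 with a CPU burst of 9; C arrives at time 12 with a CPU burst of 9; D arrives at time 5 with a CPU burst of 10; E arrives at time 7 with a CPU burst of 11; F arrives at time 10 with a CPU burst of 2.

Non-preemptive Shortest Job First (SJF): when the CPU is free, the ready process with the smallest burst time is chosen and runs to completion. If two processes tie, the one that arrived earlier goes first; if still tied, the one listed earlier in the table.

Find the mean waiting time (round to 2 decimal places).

Gantt: | idle 0-1 | B 1-10 | F 10-12 | A 12-13 | C 13-22 | D 22-32 | E 32-43 |
Completion: A=13  B=10  C=22  D=32  E=43  F=12
Waiting times: A=0, B=0, C=1, D=17, E=25, F=0
Average waiting = (0+0+1+17+25+0) / 6 = 43/6 = 7.17

7.17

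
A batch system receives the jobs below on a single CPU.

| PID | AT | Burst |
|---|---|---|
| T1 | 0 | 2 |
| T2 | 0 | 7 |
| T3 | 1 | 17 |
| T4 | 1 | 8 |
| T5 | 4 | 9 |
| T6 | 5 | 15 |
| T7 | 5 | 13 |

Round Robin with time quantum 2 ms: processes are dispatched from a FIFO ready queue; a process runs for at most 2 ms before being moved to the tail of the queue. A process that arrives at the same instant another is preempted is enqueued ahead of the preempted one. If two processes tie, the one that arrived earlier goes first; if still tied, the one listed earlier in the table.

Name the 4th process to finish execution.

T5

Schedule: | T1 0-2 | T2 2-4 | T3 4-6 | T4 6-8 | T5 8-10 | T2 10-12 | T6 12-14 | T7 14-16 | T3 16-18 | T4 18-20 | T5 20-22 | T2 22-24 | T6 24-26 | T7 26-28 | T3 28-30 | T4 30-32 | T5 32-34 | T2 34-35 | T6 35-37 | T7 37-39 | T3 39-41 | T4 41-43 | T5 43-45 | T6 45-47 | T7 47-49 | T3 49-51 | T5 51-52 | T6 52-54 | T7 54-56 | T3 56-58 | T6 58-60 | T7 60-62 | T3 62-64 | T6 64-66 | T7 66-67 | T3 67-69 | T6 69-70 | T3 70-71 |
Completion: T1=2  T2=35  T3=71  T4=43  T5=52  T6=70  T7=67
Finish order: T1 → T2 → T4 → T5 → T7 → T6 → T3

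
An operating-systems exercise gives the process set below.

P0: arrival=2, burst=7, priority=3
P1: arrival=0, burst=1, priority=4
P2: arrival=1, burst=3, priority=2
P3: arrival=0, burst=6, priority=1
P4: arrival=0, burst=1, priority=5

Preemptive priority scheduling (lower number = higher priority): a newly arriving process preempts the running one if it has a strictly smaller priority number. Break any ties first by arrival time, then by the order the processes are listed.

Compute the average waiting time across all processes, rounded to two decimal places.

Timeline: | P3 0-6 | P2 6-9 | P0 9-16 | P1 16-17 | P4 17-18 |
Completion: P0=16  P1=17  P2=9  P3=6  P4=18
Turnaround (C−A): P0=14  P1=17  P2=8  P3=6  P4=18
Waiting times: P0=7, P1=16, P2=5, P3=0, P4=17
Average waiting = (7+16+5+0+17) / 5 = 45/5 = 9.00

9.00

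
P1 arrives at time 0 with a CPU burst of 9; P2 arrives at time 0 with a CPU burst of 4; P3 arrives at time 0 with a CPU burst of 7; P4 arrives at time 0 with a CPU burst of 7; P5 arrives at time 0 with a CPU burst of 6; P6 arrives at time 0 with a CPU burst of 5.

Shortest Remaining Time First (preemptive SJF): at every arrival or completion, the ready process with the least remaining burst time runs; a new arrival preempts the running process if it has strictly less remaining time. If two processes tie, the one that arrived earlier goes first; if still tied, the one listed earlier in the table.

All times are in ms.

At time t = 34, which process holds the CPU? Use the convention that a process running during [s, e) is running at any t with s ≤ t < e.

Timeline: | P2 0-4 | P6 4-9 | P5 9-15 | P3 15-22 | P4 22-29 | P1 29-38 |
Completion: P1=38  P2=4  P3=22  P4=29  P5=15  P6=9

P1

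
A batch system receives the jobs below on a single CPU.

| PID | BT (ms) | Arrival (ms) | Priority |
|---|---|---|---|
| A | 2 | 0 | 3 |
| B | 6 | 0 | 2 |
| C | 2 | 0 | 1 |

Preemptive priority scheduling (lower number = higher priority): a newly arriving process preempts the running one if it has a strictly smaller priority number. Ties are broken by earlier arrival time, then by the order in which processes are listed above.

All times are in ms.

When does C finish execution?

2

Timeline: | C 0-2 | B 2-8 | A 8-10 |
Completion: A=10  B=8  C=2
Turnaround (C−A): A=10  B=8  C=2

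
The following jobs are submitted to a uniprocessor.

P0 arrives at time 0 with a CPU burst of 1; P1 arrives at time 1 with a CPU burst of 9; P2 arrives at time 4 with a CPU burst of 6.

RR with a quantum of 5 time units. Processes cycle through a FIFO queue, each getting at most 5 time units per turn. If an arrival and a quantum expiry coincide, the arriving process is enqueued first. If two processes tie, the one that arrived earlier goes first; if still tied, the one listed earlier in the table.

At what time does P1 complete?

Gantt: | P0 0-1 | P1 1-6 | P2 6-11 | P1 11-15 | P2 15-16 |
Completion: P0=1  P1=15  P2=16
Turnaround (C−A): P0=1  P1=14  P2=12

15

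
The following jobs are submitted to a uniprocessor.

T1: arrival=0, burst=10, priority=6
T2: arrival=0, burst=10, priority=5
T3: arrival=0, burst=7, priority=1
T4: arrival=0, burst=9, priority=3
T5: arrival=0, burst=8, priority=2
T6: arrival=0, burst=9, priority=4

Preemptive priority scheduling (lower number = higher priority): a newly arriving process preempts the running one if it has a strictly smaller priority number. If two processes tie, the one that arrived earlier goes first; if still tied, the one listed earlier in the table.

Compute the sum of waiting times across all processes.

122

Gantt: | T3 0-7 | T5 7-15 | T4 15-24 | T6 24-33 | T2 33-43 | T1 43-53 |
Completion: T1=53  T2=43  T3=7  T4=24  T5=15  T6=33
Waiting = turnaround − burst: T1=43, T2=33, T3=0, T4=15, T5=7, T6=24
Total waiting = 43 + 33 + 0 + 15 + 7 + 24 = 122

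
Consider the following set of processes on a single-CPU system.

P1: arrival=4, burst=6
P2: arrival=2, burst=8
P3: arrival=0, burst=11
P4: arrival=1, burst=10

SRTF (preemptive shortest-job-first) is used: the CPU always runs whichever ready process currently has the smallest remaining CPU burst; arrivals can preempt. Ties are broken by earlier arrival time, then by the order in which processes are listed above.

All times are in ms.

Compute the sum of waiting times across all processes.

44

Gantt: | P3 0-2 | P2 2-10 | P1 10-16 | P3 16-25 | P4 25-35 |
Completion: P1=16  P2=10  P3=25  P4=35
Turnaround (C−A): P1=12  P2=8  P3=25  P4=34
Waiting = turnaround − burst: P1=6, P2=0, P3=14, P4=24
Total waiting = 6 + 0 + 14 + 24 = 44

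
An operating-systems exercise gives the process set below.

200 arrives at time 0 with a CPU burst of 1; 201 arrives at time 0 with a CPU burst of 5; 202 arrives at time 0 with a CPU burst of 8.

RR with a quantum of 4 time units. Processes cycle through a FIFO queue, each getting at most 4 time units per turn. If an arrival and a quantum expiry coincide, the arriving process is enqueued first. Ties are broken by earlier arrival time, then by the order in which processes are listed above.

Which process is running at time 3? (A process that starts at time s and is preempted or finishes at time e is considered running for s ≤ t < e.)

201

Schedule: | 200 0-1 | 201 1-5 | 202 5-9 | 201 9-10 | 202 10-14 |
Completion: 200=1  201=10  202=14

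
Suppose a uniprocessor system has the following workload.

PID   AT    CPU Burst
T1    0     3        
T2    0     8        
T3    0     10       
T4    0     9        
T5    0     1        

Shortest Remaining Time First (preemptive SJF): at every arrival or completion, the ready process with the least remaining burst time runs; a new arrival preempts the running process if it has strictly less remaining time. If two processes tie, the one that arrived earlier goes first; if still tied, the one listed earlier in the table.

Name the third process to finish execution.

T2

Gantt: | T5 0-1 | T1 1-4 | T2 4-12 | T4 12-21 | T3 21-31 |
Completion: T1=4  T2=12  T3=31  T4=21  T5=1
Finish order: T5 → T1 → T2 → T4 → T3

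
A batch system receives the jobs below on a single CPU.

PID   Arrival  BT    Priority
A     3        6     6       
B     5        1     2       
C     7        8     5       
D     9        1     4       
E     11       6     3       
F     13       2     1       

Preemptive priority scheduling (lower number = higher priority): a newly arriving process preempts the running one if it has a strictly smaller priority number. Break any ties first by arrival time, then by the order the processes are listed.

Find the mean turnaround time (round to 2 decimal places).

Schedule: | idle 0-3 | A 3-5 | B 5-6 | A 6-7 | C 7-9 | D 9-10 | C 10-11 | E 11-13 | F 13-15 | E 15-19 | C 19-24 | A 24-27 |
Completion: A=27  B=6  C=24  D=10  E=19  F=15
Turnaround (C−A): A=24  B=1  C=17  D=1  E=8  F=2
Turnaround times: A=24, B=1, C=17, D=1, E=8, F=2
Average turnaround = (24+1+17+1+8+2) / 6 = 53/6 = 8.83

8.83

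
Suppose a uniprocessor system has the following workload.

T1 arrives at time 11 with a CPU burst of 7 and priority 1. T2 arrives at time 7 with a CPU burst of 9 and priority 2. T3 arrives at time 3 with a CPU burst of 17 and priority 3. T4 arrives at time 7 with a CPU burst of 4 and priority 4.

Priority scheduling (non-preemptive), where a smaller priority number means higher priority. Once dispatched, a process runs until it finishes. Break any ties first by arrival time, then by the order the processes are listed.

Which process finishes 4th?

Timeline: | idle 0-3 | T3 3-20 | T1 20-27 | T2 27-36 | T4 36-40 |
Completion: T1=27  T2=36  T3=20  T4=40
Turnaround (C−A): T1=16  T2=29  T3=17  T4=33
Finish order: T3 → T1 → T2 → T4

T4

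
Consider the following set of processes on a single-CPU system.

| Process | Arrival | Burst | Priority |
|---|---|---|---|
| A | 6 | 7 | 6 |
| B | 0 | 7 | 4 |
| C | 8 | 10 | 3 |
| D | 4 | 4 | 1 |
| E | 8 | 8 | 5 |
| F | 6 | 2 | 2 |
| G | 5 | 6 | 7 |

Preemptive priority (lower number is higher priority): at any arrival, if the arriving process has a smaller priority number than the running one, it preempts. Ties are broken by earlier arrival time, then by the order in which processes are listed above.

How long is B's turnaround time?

23

Schedule: | B 0-4 | D 4-8 | F 8-10 | C 10-20 | B 20-23 | E 23-31 | A 31-38 | G 38-44 |
Completion: A=38  B=23  C=20  D=8  E=31  F=10  G=44
Turnaround (C−A): A=32  B=23  C=12  D=4  E=23  F=4  G=39
Turnaround(B) = completion − arrival = 23 − 0 = 23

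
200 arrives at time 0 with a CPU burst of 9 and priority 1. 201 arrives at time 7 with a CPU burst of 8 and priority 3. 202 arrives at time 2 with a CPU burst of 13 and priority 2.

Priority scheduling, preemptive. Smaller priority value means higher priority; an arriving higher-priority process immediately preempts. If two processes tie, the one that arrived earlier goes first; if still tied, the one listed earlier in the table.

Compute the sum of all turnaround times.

Timeline: | 200 0-9 | 202 9-22 | 201 22-30 |
Completion: 200=9  201=30  202=22
Turnaround (C−A): 200=9  201=23  202=20
Turnaround = completion − arrival: 200=9, 201=23, 202=20
Total turnaround = 9 + 23 + 20 = 52

52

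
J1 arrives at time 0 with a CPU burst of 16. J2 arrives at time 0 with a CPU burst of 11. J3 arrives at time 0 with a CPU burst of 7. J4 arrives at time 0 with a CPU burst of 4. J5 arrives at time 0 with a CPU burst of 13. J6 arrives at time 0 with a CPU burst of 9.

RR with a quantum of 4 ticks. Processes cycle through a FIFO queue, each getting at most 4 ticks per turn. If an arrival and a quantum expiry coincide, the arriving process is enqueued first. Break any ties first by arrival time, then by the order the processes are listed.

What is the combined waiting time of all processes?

Timeline: | J1 0-4 | J2 4-8 | J3 8-12 | J4 12-16 | J5 16-20 | J6 20-24 | J1 24-28 | J2 28-32 | J3 32-35 | J5 35-39 | J6 39-43 | J1 43-47 | J2 47-50 | J5 50-54 | J6 54-55 | J1 55-59 | J5 59-60 |
Completion: J1=59  J2=50  J3=35  J4=16  J5=60  J6=55
Turnaround (C−A): J1=59  J2=50  J3=35  J4=16  J5=60  J6=55
Waiting = turnaround − burst: J1=43, J2=39, J3=28, J4=12, J5=47, J6=46
Total waiting = 43 + 39 + 28 + 12 + 47 + 46 = 215

215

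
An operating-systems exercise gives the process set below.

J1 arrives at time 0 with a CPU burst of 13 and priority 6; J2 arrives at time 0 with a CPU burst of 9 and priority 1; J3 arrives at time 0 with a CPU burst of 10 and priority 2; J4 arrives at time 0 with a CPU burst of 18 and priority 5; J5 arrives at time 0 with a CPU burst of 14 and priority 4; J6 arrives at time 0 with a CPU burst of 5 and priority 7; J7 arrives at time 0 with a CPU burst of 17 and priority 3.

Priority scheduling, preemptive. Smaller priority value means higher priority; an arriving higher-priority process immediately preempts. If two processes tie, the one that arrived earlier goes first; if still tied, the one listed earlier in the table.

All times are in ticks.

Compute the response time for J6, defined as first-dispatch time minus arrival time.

81

Timeline: | J2 0-9 | J3 9-19 | J7 19-36 | J5 36-50 | J4 50-68 | J1 68-81 | J6 81-86 |
Completion: J1=81  J2=9  J3=19  J4=68  J5=50  J6=86  J7=36
Response(J6) = first start − arrival = 81 − 0 = 81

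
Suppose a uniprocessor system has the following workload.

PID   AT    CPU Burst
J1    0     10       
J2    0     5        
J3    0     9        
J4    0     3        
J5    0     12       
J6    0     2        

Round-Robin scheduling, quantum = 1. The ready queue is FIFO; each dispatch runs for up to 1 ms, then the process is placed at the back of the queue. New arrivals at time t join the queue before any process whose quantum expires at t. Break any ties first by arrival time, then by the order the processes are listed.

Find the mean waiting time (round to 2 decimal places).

Timeline: | J1 0-1 | J2 1-2 | J3 2-3 | J4 3-4 | J5 4-5 | J6 5-6 | J1 6-7 | J2 7-8 | J3 8-9 | J4 9-10 | J5 10-11 | J6 11-12 | J1 12-13 | J2 13-14 | J3 14-15 | J4 15-16 | J5 16-17 | J1 17-18 | J2 18-19 | J3 19-20 | J5 20-21 | J1 21-22 | J2 22-23 | J3 23-24 | J5 24-25 | J1 25-26 | J3 26-27 | J5 27-28 | J1 28-29 | J3 29-30 | J5 30-31 | J1 31-32 | J3 32-33 | J5 33-34 | J1 34-35 | J3 35-36 | J5 36-37 | J1 37-38 | J5 38-41 |
Completion: J1=38  J2=23  J3=36  J4=16  J5=41  J6=12
Turnaround (C−A): J1=38  J2=23  J3=36  J4=16  J5=41  J6=12
Waiting times: J1=28, J2=18, J3=27, J4=13, J5=29, J6=10
Average waiting = (28+18+27+13+29+10) / 6 = 125/6 = 20.83

20.83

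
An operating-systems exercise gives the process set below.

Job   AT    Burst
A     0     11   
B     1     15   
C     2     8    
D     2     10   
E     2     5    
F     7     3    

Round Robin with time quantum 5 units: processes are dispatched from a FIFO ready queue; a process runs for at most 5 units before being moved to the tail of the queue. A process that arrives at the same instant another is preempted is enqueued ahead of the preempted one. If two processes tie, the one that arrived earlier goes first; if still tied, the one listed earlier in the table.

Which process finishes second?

Timeline: | A 0-5 | B 5-10 | C 10-15 | D 15-20 | E 20-25 | A 25-30 | F 30-33 | B 33-38 | C 38-41 | D 41-46 | A 46-47 | B 47-52 |
Completion: A=47  B=52  C=41  D=46  E=25  F=33
Finish order: E → F → C → D → A → B

F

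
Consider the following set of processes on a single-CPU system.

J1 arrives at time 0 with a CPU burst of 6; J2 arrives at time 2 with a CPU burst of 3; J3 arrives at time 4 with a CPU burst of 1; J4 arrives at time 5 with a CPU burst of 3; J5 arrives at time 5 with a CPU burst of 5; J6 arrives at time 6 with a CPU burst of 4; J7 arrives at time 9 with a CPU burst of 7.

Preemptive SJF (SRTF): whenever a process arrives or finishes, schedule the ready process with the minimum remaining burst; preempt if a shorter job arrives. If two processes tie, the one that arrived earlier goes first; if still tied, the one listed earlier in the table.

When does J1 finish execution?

Timeline: | J1 0-2 | J2 2-5 | J3 5-6 | J4 6-9 | J1 9-13 | J6 13-17 | J5 17-22 | J7 22-29 |
Completion: J1=13  J2=5  J3=6  J4=9  J5=22  J6=17  J7=29
Turnaround (C−A): J1=13  J2=3  J3=2  J4=4  J5=17  J6=11  J7=20

13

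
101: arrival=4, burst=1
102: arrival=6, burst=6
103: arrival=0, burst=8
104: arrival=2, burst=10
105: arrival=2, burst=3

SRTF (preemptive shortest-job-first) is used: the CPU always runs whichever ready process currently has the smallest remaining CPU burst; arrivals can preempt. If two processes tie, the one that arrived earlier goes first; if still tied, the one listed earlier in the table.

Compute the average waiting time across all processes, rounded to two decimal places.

5.40

Gantt: | 103 0-2 | 105 2-5 | 101 5-6 | 103 6-12 | 102 12-18 | 104 18-28 |
Completion: 101=6  102=18  103=12  104=28  105=5
Turnaround (C−A): 101=2  102=12  103=12  104=26  105=3
Waiting times: 101=1, 102=6, 103=4, 104=16, 105=0
Average waiting = (1+6+4+16+0) / 5 = 27/5 = 5.40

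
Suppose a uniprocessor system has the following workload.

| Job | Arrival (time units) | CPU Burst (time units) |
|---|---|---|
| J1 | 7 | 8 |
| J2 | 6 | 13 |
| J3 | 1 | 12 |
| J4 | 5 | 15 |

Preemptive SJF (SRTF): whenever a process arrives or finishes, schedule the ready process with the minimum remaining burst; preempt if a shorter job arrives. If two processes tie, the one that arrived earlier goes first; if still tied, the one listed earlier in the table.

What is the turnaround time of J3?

12

Gantt: | idle 0-1 | J3 1-13 | J1 13-21 | J2 21-34 | J4 34-49 |
Completion: J1=21  J2=34  J3=13  J4=49
Turnaround(J3) = completion − arrival = 13 − 1 = 12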